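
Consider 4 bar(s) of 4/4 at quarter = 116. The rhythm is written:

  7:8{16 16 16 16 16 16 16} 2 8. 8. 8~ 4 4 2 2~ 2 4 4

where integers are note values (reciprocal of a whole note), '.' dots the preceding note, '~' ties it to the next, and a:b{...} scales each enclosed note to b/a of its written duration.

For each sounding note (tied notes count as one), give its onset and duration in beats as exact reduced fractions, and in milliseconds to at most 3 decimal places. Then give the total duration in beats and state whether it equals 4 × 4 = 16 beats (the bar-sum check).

1) 0.0ms=0b +147.783ms=2/7b
2) 147.783ms=2/7b +147.783ms=2/7b
3) 295.567ms=4/7b +147.783ms=2/7b
4) 443.35ms=6/7b +147.783ms=2/7b
5) 591.133ms=8/7b +147.783ms=2/7b
6) 738.916ms=10/7b +147.783ms=2/7b
7) 886.7ms=12/7b +147.783ms=2/7b
8) 1034.483ms=2b +1034.483ms=2b
9) 2068.966ms=4b +387.931ms=3/4b
10) 2456.897ms=19/4b +387.931ms=3/4b
11) 2844.828ms=11/2b +775.862ms=3/2b
12) 3620.69ms=7b +517.241ms=1b
13) 4137.931ms=8b +1034.483ms=2b
14) 5172.414ms=10b +2068.966ms=4b
15) 7241.379ms=14b +517.241ms=1b
16) 7758.621ms=15b +517.241ms=1b
Σ=16b of 16 (116bpm 4/4) — PASS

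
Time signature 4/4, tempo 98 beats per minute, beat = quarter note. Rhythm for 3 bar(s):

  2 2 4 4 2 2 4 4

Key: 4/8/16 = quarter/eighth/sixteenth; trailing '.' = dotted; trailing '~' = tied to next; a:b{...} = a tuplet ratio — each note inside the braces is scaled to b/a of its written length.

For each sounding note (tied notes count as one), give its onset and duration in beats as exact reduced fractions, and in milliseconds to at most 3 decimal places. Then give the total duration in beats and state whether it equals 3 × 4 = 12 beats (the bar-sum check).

1) 0.0ms=0b +1224.49ms=2b
2) 1224.49ms=2b +1224.49ms=2b
3) 2448.98ms=4b +612.245ms=1b
4) 3061.224ms=5b +612.245ms=1b
5) 3673.469ms=6b +1224.49ms=2b
6) 4897.959ms=8b +1224.49ms=2b
7) 6122.449ms=10b +612.245ms=1b
8) 6734.694ms=11b +612.245ms=1b
Σ=12b of 12 (98bpm 4/4) — PASS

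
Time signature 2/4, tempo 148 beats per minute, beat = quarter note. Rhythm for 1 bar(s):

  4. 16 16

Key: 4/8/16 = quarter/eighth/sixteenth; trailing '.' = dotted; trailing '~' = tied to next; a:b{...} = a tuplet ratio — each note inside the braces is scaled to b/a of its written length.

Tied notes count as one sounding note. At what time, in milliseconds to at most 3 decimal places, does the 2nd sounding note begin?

1. 0.0ms @ 0 + 608.108ms (3/2)
2. 608.108ms @ 3/2 + 101.351ms (1/4)
3. 709.459ms @ 7/4 + 101.351ms (1/4)

note 2 onset = 3/2b = 608.108ms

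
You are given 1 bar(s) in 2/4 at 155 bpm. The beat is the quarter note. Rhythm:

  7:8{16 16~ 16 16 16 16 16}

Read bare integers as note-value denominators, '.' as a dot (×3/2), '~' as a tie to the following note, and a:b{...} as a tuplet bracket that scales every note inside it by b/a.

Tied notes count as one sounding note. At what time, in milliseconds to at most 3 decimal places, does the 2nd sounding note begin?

1. 0.0ms @ 0 + 110.599ms (2/7)
2. 110.599ms @ 2/7 + 221.198ms (4/7)
3. 331.797ms @ 6/7 + 110.599ms (2/7)
4. 442.396ms @ 8/7 + 110.599ms (2/7)
5. 552.995ms @ 10/7 + 110.599ms (2/7)
6. 663.594ms @ 12/7 + 110.599ms (2/7)

note 2 onset = 2/7b = 110.599ms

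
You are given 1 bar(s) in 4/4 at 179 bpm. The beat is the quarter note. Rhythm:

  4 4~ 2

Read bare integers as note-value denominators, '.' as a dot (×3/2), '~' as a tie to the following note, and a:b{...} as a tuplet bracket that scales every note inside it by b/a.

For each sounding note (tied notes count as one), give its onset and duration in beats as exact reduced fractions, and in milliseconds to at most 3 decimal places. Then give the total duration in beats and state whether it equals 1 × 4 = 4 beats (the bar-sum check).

1) 0.0ms=0b +335.196ms=1b
2) 335.196ms=1b +1005.587ms=3b
Σ=4b of 4 (179bpm 4/4) — PASS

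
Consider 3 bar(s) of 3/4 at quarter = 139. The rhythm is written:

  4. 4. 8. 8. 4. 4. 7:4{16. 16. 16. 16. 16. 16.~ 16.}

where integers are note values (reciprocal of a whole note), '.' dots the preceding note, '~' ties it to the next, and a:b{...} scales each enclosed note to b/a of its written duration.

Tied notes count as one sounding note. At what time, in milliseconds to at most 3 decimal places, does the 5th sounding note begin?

note 5 onset = 9/2b = 1942.446ms

1. 0.0ms @ 0 + 647.482ms (3/2)
2. 647.482ms @ 3/2 + 647.482ms (3/2)
3. 1294.964ms @ 3 + 323.741ms (3/4)
4. 1618.705ms @ 15/4 + 323.741ms (3/4)
5. 1942.446ms @ 9/2 + 647.482ms (3/2)
6. 2589.928ms @ 6 + 647.482ms (3/2)
7. 3237.41ms @ 15/2 + 92.497ms (3/14)
8. 3329.908ms @ 54/7 + 92.497ms (3/14)
9. 3422.405ms @ 111/14 + 92.497ms (3/14)
10. 3514.902ms @ 57/7 + 92.497ms (3/14)
11. 3607.4ms @ 117/14 + 92.497ms (3/14)
12. 3699.897ms @ 60/7 + 184.995ms (3/7)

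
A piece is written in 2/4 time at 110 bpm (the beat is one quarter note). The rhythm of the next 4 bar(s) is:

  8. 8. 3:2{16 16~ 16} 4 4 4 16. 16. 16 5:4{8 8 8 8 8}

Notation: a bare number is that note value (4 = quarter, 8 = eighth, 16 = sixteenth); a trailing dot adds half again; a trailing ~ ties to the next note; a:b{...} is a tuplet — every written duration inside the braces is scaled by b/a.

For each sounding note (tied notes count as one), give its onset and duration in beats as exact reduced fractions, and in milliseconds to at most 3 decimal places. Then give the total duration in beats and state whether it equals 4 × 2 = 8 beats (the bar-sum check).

1) 0.0ms=0b +409.091ms=3/4b
2) 409.091ms=3/4b +409.091ms=3/4b
3) 818.182ms=3/2b +90.909ms=1/6b
4) 909.091ms=5/3b +181.818ms=1/3b
5) 1090.909ms=2b +545.455ms=1b
6) 1636.364ms=3b +545.455ms=1b
7) 2181.818ms=4b +545.455ms=1b
8) 2727.273ms=5b +204.545ms=3/8b
9) 2931.818ms=43/8b +204.545ms=3/8b
10) 3136.364ms=23/4b +136.364ms=1/4b
11) 3272.727ms=6b +218.182ms=2/5b
12) 3490.909ms=32/5b +218.182ms=2/5b
13) 3709.091ms=34/5b +218.182ms=2/5b
14) 3927.273ms=36/5b +218.182ms=2/5b
15) 4145.455ms=38/5b +218.182ms=2/5b
Σ=8b of 8 (110bpm 2/4) — PASS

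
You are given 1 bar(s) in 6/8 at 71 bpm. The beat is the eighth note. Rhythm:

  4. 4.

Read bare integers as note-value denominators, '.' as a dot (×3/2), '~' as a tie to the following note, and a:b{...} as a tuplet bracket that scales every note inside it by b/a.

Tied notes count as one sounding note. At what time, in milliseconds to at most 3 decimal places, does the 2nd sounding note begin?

1. 0.0ms @ 0 + 2535.211ms (3)
2. 2535.211ms @ 3 + 2535.211ms (3)

note 2 onset = 3b = 2535.211ms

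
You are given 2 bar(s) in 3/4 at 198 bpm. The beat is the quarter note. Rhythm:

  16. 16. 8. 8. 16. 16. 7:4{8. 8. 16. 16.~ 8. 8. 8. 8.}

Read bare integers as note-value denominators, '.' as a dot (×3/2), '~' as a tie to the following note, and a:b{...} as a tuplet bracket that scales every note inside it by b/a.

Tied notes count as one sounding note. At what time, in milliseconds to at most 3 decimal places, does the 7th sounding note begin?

1. 0.0ms @ 0 + 113.636ms (3/8)
2. 113.636ms @ 3/8 + 113.636ms (3/8)
3. 227.273ms @ 3/4 + 227.273ms (3/4)
4. 454.545ms @ 3/2 + 227.273ms (3/4)
5. 681.818ms @ 9/4 + 113.636ms (3/8)
6. 795.455ms @ 21/8 + 113.636ms (3/8)
7. 909.091ms @ 3 + 129.87ms (3/7)
8. 1038.961ms @ 24/7 + 129.87ms (3/7)
9. 1168.831ms @ 27/7 + 64.935ms (3/14)
10. 1233.766ms @ 57/14 + 194.805ms (9/14)
11. 1428.571ms @ 33/7 + 129.87ms (3/7)
12. 1558.442ms @ 36/7 + 129.87ms (3/7)
13. 1688.312ms @ 39/7 + 129.87ms (3/7)

note 7 onset = 3b = 909.091ms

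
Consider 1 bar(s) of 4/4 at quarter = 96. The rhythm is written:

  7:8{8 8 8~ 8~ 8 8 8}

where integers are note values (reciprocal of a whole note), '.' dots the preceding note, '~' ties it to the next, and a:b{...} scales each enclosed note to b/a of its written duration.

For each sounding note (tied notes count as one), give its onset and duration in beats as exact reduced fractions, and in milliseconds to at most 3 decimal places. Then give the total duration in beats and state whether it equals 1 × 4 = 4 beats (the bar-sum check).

1) 0.0ms=0b +357.143ms=4/7b
2) 357.143ms=4/7b +357.143ms=4/7b
3) 714.286ms=8/7b +1071.429ms=12/7b
4) 1785.714ms=20/7b +357.143ms=4/7b
5) 2142.857ms=24/7b +357.143ms=4/7b
Σ=4b of 4 (96bpm 4/4) — PASS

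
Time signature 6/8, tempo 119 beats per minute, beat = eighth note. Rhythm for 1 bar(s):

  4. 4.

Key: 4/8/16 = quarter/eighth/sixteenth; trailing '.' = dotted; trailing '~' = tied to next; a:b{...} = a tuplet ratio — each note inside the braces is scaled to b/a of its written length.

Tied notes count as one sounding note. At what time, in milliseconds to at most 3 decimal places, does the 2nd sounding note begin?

1. 0.0ms @ 0 + 1512.605ms (3)
2. 1512.605ms @ 3 + 1512.605ms (3)

note 2 onset = 3b = 1512.605ms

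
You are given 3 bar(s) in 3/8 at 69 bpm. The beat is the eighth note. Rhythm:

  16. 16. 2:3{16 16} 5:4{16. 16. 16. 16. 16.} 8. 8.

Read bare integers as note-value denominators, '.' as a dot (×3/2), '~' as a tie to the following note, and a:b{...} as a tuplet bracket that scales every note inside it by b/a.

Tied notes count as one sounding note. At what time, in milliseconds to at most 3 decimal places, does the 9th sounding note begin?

1. 0.0ms @ 0 + 652.174ms (3/4)
2. 652.174ms @ 3/4 + 652.174ms (3/4)
3. 1304.348ms @ 3/2 + 652.174ms (3/4)
4. 1956.522ms @ 9/4 + 652.174ms (3/4)
5. 2608.696ms @ 3 + 521.739ms (3/5)
6. 3130.435ms @ 18/5 + 521.739ms (3/5)
7. 3652.174ms @ 21/5 + 521.739ms (3/5)
8. 4173.913ms @ 24/5 + 521.739ms (3/5)
9. 4695.652ms @ 27/5 + 521.739ms (3/5)
10. 5217.391ms @ 6 + 1304.348ms (3/2)
11. 6521.739ms @ 15/2 + 1304.348ms (3/2)

note 9 onset = 27/5b = 4695.652ms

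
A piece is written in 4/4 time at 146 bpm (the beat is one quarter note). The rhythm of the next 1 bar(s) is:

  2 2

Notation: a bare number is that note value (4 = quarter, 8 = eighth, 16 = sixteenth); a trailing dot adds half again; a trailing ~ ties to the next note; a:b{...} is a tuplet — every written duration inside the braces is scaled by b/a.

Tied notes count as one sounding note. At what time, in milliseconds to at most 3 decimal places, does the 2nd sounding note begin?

note 2 onset = 2b = 821.918ms

1. 0.0ms @ 0 + 821.918ms (2)
2. 821.918ms @ 2 + 821.918ms (2)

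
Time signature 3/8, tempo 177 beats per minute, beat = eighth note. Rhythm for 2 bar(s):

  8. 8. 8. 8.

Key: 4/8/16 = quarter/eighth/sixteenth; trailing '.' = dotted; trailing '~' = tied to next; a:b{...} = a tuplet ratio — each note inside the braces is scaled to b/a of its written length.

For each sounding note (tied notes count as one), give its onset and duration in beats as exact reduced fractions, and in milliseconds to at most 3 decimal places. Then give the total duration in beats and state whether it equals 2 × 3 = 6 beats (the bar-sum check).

1) 0.0ms=0b +508.475ms=3/2b
2) 508.475ms=3/2b +508.475ms=3/2b
3) 1016.949ms=3b +508.475ms=3/2b
4) 1525.424ms=9/2b +508.475ms=3/2b
Σ=6b of 6 (177bpm 3/8) — PASS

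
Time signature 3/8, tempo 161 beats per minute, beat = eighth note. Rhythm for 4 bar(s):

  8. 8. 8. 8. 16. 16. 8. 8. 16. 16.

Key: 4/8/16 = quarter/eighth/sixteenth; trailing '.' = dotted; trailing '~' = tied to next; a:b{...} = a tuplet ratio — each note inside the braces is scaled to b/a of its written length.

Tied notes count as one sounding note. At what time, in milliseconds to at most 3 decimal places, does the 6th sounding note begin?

note 6 onset = 27/4b = 2515.528ms

1. 0.0ms @ 0 + 559.006ms (3/2)
2. 559.006ms @ 3/2 + 559.006ms (3/2)
3. 1118.012ms @ 3 + 559.006ms (3/2)
4. 1677.019ms @ 9/2 + 559.006ms (3/2)
5. 2236.025ms @ 6 + 279.503ms (3/4)
6. 2515.528ms @ 27/4 + 279.503ms (3/4)
7. 2795.031ms @ 15/2 + 559.006ms (3/2)
8. 3354.037ms @ 9 + 559.006ms (3/2)
9. 3913.043ms @ 21/2 + 279.503ms (3/4)
10. 4192.547ms @ 45/4 + 279.503ms (3/4)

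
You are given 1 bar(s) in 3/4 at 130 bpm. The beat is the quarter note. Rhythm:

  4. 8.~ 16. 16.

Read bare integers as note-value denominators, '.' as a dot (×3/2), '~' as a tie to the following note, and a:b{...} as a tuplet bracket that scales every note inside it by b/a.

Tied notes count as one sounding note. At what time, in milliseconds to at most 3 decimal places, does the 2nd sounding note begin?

1. 0.0ms @ 0 + 692.308ms (3/2)
2. 692.308ms @ 3/2 + 519.231ms (9/8)
3. 1211.538ms @ 21/8 + 173.077ms (3/8)

note 2 onset = 3/2b = 692.308ms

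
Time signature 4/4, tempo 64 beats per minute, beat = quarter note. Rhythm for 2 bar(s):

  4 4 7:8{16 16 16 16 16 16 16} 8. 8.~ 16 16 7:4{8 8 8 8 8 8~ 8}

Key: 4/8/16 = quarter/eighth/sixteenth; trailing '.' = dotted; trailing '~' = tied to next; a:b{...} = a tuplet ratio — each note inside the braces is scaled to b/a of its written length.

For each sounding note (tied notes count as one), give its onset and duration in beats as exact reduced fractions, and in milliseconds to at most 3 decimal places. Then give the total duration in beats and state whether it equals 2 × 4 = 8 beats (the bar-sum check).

1) 0.0ms=0b +937.5ms=1b
2) 937.5ms=1b +937.5ms=1b
3) 1875.0ms=2b +267.857ms=2/7b
4) 2142.857ms=16/7b +267.857ms=2/7b
5) 2410.714ms=18/7b +267.857ms=2/7b
6) 2678.571ms=20/7b +267.857ms=2/7b
7) 2946.429ms=22/7b +267.857ms=2/7b
8) 3214.286ms=24/7b +267.857ms=2/7b
9) 3482.143ms=26/7b +267.857ms=2/7b
10) 3750.0ms=4b +703.125ms=3/4b
11) 4453.125ms=19/4b +937.5ms=1b
12) 5390.625ms=23/4b +234.375ms=1/4b
13) 5625.0ms=6b +267.857ms=2/7b
14) 5892.857ms=44/7b +267.857ms=2/7b
15) 6160.714ms=46/7b +267.857ms=2/7b
16) 6428.571ms=48/7b +267.857ms=2/7b
17) 6696.429ms=50/7b +267.857ms=2/7b
18) 6964.286ms=52/7b +535.714ms=4/7b
Σ=8b of 8 (64bpm 4/4) — PASS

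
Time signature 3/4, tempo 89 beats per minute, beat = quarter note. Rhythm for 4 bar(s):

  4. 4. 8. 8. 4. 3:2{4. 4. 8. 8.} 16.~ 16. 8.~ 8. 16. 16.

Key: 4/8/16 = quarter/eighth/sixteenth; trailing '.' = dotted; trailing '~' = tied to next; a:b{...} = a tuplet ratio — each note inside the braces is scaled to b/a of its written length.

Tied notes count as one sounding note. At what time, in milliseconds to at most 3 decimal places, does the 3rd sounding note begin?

note 3 onset = 3b = 2022.472ms

1. 0.0ms @ 0 + 1011.236ms (3/2)
2. 1011.236ms @ 3/2 + 1011.236ms (3/2)
3. 2022.472ms @ 3 + 505.618ms (3/4)
4. 2528.09ms @ 15/4 + 505.618ms (3/4)
5. 3033.708ms @ 9/2 + 1011.236ms (3/2)
6. 4044.944ms @ 6 + 674.157ms (1)
7. 4719.101ms @ 7 + 674.157ms (1)
8. 5393.258ms @ 8 + 337.079ms (1/2)
9. 5730.337ms @ 17/2 + 337.079ms (1/2)
10. 6067.416ms @ 9 + 505.618ms (3/4)
11. 6573.034ms @ 39/4 + 1011.236ms (3/2)
12. 7584.27ms @ 45/4 + 252.809ms (3/8)
13. 7837.079ms @ 93/8 + 252.809ms (3/8)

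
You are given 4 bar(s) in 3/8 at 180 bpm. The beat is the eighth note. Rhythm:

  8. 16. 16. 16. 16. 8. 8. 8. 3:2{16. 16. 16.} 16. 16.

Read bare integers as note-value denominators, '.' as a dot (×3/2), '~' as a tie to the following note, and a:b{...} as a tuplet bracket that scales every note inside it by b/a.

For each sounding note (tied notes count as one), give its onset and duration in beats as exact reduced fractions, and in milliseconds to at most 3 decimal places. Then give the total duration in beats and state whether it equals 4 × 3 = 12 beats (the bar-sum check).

1) 0.0ms=0b +500.0ms=3/2b
2) 500.0ms=3/2b +250.0ms=3/4b
3) 750.0ms=9/4b +250.0ms=3/4b
4) 1000.0ms=3b +250.0ms=3/4b
5) 1250.0ms=15/4b +250.0ms=3/4b
6) 1500.0ms=9/2b +500.0ms=3/2b
7) 2000.0ms=6b +500.0ms=3/2b
8) 2500.0ms=15/2b +500.0ms=3/2b
9) 3000.0ms=9b +166.667ms=1/2b
10) 3166.667ms=19/2b +166.667ms=1/2b
11) 3333.333ms=10b +166.667ms=1/2b
12) 3500.0ms=21/2b +250.0ms=3/4b
13) 3750.0ms=45/4b +250.0ms=3/4b
Σ=12b of 12 (180bpm 3/8) — PASS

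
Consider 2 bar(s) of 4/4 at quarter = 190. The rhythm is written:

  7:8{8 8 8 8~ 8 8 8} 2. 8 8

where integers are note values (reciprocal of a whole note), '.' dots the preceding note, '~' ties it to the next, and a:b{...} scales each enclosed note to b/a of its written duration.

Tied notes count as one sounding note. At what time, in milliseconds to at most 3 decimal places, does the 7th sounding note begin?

1. 0.0ms @ 0 + 180.451ms (4/7)
2. 180.451ms @ 4/7 + 180.451ms (4/7)
3. 360.902ms @ 8/7 + 180.451ms (4/7)
4. 541.353ms @ 12/7 + 360.902ms (8/7)
5. 902.256ms @ 20/7 + 180.451ms (4/7)
6. 1082.707ms @ 24/7 + 180.451ms (4/7)
7. 1263.158ms @ 4 + 947.368ms (3)
8. 2210.526ms @ 7 + 157.895ms (1/2)
9. 2368.421ms @ 15/2 + 157.895ms (1/2)

note 7 onset = 4b = 1263.158ms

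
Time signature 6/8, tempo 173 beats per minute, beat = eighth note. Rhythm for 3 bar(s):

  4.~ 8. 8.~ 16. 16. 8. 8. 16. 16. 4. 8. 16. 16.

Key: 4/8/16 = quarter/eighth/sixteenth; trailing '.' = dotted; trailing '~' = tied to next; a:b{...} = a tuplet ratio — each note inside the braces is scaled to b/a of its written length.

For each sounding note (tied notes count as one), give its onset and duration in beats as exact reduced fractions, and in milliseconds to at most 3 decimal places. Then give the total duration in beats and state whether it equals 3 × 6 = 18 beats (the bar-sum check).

1) 0.0ms=0b +1560.694ms=9/2b
2) 1560.694ms=9/2b +780.347ms=9/4b
3) 2341.04ms=27/4b +260.116ms=3/4b
4) 2601.156ms=15/2b +520.231ms=3/2b
5) 3121.387ms=9b +520.231ms=3/2b
6) 3641.618ms=21/2b +260.116ms=3/4b
7) 3901.734ms=45/4b +260.116ms=3/4b
8) 4161.85ms=12b +1040.462ms=3b
9) 5202.312ms=15b +520.231ms=3/2b
10) 5722.543ms=33/2b +260.116ms=3/4b
11) 5982.659ms=69/4b +260.116ms=3/4b
Σ=18b of 18 (173bpm 6/8) — PASS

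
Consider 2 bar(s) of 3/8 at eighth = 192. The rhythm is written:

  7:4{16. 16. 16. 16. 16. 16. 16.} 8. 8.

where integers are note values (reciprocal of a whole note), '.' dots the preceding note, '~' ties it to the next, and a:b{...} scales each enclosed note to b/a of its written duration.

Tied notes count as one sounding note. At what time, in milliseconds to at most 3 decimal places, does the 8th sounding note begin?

note 8 onset = 3b = 937.5ms

1. 0.0ms @ 0 + 133.929ms (3/7)
2. 133.929ms @ 3/7 + 133.929ms (3/7)
3. 267.857ms @ 6/7 + 133.929ms (3/7)
4. 401.786ms @ 9/7 + 133.929ms (3/7)
5. 535.714ms @ 12/7 + 133.929ms (3/7)
6. 669.643ms @ 15/7 + 133.929ms (3/7)
7. 803.571ms @ 18/7 + 133.929ms (3/7)
8. 937.5ms @ 3 + 468.75ms (3/2)
9. 1406.25ms @ 9/2 + 468.75ms (3/2)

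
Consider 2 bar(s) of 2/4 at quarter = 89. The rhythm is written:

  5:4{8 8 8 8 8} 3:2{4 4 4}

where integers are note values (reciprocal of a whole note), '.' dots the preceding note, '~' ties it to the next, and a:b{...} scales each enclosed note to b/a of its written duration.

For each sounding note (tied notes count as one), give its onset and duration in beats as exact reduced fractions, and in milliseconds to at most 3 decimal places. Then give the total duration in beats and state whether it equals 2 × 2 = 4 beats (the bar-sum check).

1) 0.0ms=0b +269.663ms=2/5b
2) 269.663ms=2/5b +269.663ms=2/5b
3) 539.326ms=4/5b +269.663ms=2/5b
4) 808.989ms=6/5b +269.663ms=2/5b
5) 1078.652ms=8/5b +269.663ms=2/5b
6) 1348.315ms=2b +449.438ms=2/3b
7) 1797.753ms=8/3b +449.438ms=2/3b
8) 2247.191ms=10/3b +449.438ms=2/3b
Σ=4b of 4 (89bpm 2/4) — PASS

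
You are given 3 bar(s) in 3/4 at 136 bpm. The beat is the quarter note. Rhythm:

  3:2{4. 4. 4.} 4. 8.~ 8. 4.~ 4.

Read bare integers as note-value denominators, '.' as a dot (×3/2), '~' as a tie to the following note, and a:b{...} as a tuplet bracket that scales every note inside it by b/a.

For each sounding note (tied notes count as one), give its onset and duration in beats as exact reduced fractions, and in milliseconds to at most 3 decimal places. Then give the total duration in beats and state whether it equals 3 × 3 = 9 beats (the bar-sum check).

1) 0.0ms=0b +441.176ms=1b
2) 441.176ms=1b +441.176ms=1b
3) 882.353ms=2b +441.176ms=1b
4) 1323.529ms=3b +661.765ms=3/2b
5) 1985.294ms=9/2b +661.765ms=3/2b
6) 2647.059ms=6b +1323.529ms=3b
Σ=9b of 9 (136bpm 3/4) — PASS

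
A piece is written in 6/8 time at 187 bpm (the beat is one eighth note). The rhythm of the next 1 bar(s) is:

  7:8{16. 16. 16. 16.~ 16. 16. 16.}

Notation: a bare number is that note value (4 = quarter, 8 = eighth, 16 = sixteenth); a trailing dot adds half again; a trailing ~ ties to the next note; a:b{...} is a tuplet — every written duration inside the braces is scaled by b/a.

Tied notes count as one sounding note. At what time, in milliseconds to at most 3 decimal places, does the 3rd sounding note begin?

1. 0.0ms @ 0 + 275.019ms (6/7)
2. 275.019ms @ 6/7 + 275.019ms (6/7)
3. 550.038ms @ 12/7 + 275.019ms (6/7)
4. 825.057ms @ 18/7 + 550.038ms (12/7)
5. 1375.095ms @ 30/7 + 275.019ms (6/7)
6. 1650.115ms @ 36/7 + 275.019ms (6/7)

note 3 onset = 12/7b = 550.038ms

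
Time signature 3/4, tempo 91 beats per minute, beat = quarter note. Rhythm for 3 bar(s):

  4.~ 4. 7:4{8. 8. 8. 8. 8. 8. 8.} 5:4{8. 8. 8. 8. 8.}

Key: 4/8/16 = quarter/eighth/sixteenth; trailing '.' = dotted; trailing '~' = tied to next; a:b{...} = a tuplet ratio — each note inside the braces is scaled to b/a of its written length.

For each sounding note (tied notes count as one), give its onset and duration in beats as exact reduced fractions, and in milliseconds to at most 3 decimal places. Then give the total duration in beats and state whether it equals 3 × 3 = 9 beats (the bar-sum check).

1) 0.0ms=0b +1978.022ms=3b
2) 1978.022ms=3b +282.575ms=3/7b
3) 2260.597ms=24/7b +282.575ms=3/7b
4) 2543.171ms=27/7b +282.575ms=3/7b
5) 2825.746ms=30/7b +282.575ms=3/7b
6) 3108.32ms=33/7b +282.575ms=3/7b
7) 3390.895ms=36/7b +282.575ms=3/7b
8) 3673.469ms=39/7b +282.575ms=3/7b
9) 3956.044ms=6b +395.604ms=3/5b
10) 4351.648ms=33/5b +395.604ms=3/5b
11) 4747.253ms=36/5b +395.604ms=3/5b
12) 5142.857ms=39/5b +395.604ms=3/5b
13) 5538.462ms=42/5b +395.604ms=3/5b
Σ=9b of 9 (91bpm 3/4) — PASS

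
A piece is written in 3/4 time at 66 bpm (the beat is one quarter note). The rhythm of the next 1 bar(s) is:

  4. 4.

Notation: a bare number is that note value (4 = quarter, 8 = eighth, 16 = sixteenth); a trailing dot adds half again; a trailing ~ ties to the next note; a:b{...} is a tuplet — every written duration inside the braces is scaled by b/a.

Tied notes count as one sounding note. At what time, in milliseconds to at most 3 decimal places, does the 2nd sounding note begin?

note 2 onset = 3/2b = 1363.636ms

1. 0.0ms @ 0 + 1363.636ms (3/2)
2. 1363.636ms @ 3/2 + 1363.636ms (3/2)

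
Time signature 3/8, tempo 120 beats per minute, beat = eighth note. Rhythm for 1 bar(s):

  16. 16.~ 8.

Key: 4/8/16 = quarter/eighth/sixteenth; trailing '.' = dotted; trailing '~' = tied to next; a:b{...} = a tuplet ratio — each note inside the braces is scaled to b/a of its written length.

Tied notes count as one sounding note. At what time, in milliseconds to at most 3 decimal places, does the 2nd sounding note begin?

note 2 onset = 3/4b = 375.0ms

1. 0.0ms @ 0 + 375.0ms (3/4)
2. 375.0ms @ 3/4 + 1125.0ms (9/4)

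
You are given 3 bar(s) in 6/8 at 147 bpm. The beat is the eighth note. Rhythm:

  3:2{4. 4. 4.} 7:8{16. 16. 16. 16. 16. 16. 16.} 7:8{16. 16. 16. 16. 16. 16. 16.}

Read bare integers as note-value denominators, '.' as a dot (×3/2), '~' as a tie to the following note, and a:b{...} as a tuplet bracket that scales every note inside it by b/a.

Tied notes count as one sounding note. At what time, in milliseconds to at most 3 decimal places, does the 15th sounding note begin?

1. 0.0ms @ 0 + 816.327ms (2)
2. 816.327ms @ 2 + 816.327ms (2)
3. 1632.653ms @ 4 + 816.327ms (2)
4. 2448.98ms @ 6 + 349.854ms (6/7)
5. 2798.834ms @ 48/7 + 349.854ms (6/7)
6. 3148.688ms @ 54/7 + 349.854ms (6/7)
7. 3498.542ms @ 60/7 + 349.854ms (6/7)
8. 3848.397ms @ 66/7 + 349.854ms (6/7)
9. 4198.251ms @ 72/7 + 349.854ms (6/7)
10. 4548.105ms @ 78/7 + 349.854ms (6/7)
11. 4897.959ms @ 12 + 349.854ms (6/7)
12. 5247.813ms @ 90/7 + 349.854ms (6/7)
13. 5597.668ms @ 96/7 + 349.854ms (6/7)
14. 5947.522ms @ 102/7 + 349.854ms (6/7)
15. 6297.376ms @ 108/7 + 349.854ms (6/7)
16. 6647.23ms @ 114/7 + 349.854ms (6/7)
17. 6997.085ms @ 120/7 + 349.854ms (6/7)

note 15 onset = 108/7b = 6297.376ms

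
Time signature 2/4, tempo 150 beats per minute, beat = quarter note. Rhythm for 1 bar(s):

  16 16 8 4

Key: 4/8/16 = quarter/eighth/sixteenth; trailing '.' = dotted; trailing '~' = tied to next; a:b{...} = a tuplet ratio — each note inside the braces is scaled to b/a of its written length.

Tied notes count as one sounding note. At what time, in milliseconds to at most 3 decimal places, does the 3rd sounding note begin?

1. 0.0ms @ 0 + 100.0ms (1/4)
2. 100.0ms @ 1/4 + 100.0ms (1/4)
3. 200.0ms @ 1/2 + 200.0ms (1/2)
4. 400.0ms @ 1 + 400.0ms (1)

note 3 onset = 1/2b = 200.0ms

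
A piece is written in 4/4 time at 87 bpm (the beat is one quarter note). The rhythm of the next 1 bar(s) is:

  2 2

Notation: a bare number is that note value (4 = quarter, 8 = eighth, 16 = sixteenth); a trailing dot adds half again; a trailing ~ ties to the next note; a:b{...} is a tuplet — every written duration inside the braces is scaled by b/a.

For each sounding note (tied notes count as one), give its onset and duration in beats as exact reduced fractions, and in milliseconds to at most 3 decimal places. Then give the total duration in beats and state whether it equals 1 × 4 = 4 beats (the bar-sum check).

1) 0.0ms=0b +1379.31ms=2b
2) 1379.31ms=2b +1379.31ms=2b
Σ=4b of 4 (87bpm 4/4) — PASS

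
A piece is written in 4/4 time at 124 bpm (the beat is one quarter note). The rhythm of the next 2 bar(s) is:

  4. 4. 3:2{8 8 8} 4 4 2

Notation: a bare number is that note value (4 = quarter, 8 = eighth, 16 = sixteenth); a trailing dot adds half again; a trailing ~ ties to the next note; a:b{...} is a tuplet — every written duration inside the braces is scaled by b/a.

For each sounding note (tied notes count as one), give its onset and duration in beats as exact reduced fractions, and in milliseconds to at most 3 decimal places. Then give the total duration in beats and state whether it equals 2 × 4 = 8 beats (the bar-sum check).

1) 0.0ms=0b +725.806ms=3/2b
2) 725.806ms=3/2b +725.806ms=3/2b
3) 1451.613ms=3b +161.29ms=1/3b
4) 1612.903ms=10/3b +161.29ms=1/3b
5) 1774.194ms=11/3b +161.29ms=1/3b
6) 1935.484ms=4b +483.871ms=1b
7) 2419.355ms=5b +483.871ms=1b
8) 2903.226ms=6b +967.742ms=2b
Σ=8b of 8 (124bpm 4/4) — PASS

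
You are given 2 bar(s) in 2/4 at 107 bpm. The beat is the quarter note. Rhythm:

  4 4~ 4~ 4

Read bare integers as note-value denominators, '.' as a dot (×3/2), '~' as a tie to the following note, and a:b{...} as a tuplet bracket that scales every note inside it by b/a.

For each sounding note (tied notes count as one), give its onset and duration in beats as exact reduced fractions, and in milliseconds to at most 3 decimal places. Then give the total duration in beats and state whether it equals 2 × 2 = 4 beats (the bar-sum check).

1) 0.0ms=0b +560.748ms=1b
2) 560.748ms=1b +1682.243ms=3b
Σ=4b of 4 (107bpm 2/4) — PASS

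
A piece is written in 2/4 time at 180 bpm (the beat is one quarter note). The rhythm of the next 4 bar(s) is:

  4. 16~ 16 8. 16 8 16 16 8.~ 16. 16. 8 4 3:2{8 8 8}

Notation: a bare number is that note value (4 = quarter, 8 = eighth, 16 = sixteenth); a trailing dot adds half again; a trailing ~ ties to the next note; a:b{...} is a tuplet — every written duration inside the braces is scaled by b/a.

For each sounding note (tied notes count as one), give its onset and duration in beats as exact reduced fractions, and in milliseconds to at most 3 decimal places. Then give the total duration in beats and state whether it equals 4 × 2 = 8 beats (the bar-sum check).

1) 0.0ms=0b +500.0ms=3/2b
2) 500.0ms=3/2b +166.667ms=1/2b
3) 666.667ms=2b +250.0ms=3/4b
4) 916.667ms=11/4b +83.333ms=1/4b
5) 1000.0ms=3b +166.667ms=1/2b
6) 1166.667ms=7/2b +83.333ms=1/4b
7) 1250.0ms=15/4b +83.333ms=1/4b
8) 1333.333ms=4b +375.0ms=9/8b
9) 1708.333ms=41/8b +125.0ms=3/8b
10) 1833.333ms=11/2b +166.667ms=1/2b
11) 2000.0ms=6b +333.333ms=1b
12) 2333.333ms=7b +111.111ms=1/3b
13) 2444.444ms=22/3b +111.111ms=1/3b
14) 2555.556ms=23/3b +111.111ms=1/3b
Σ=8b of 8 (180bpm 2/4) — PASS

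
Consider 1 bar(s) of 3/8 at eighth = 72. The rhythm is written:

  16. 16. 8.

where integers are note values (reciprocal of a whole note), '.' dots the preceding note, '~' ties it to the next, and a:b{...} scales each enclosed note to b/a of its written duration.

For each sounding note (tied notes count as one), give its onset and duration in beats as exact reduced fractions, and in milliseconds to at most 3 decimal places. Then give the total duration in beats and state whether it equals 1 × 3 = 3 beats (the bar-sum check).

1) 0.0ms=0b +625.0ms=3/4b
2) 625.0ms=3/4b +625.0ms=3/4b
3) 1250.0ms=3/2b +1250.0ms=3/2b
Σ=3b of 3 (72bpm 3/8) — PASS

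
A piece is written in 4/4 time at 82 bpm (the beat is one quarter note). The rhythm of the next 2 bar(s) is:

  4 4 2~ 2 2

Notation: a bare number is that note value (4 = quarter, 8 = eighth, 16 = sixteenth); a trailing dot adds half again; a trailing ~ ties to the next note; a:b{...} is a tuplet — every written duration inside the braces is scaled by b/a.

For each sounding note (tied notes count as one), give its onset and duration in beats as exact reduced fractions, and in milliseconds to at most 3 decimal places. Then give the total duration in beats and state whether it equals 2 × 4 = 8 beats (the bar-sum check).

1) 0.0ms=0b +731.707ms=1b
2) 731.707ms=1b +731.707ms=1b
3) 1463.415ms=2b +2926.829ms=4b
4) 4390.244ms=6b +1463.415ms=2b
Σ=8b of 8 (82bpm 4/4) — PASS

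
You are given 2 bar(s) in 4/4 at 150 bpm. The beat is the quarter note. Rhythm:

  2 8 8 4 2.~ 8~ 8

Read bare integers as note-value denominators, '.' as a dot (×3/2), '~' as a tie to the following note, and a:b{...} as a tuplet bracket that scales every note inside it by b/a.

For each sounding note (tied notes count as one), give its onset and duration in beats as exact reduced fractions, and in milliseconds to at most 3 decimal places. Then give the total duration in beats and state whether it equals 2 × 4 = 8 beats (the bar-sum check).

1) 0.0ms=0b +800.0ms=2b
2) 800.0ms=2b +200.0ms=1/2b
3) 1000.0ms=5/2b +200.0ms=1/2b
4) 1200.0ms=3b +400.0ms=1b
5) 1600.0ms=4b +1600.0ms=4b
Σ=8b of 8 (150bpm 4/4) — PASS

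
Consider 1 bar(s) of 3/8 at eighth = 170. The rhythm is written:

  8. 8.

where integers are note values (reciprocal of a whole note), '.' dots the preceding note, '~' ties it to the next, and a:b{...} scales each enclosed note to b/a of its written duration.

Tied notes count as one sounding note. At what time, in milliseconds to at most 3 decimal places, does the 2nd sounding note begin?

1. 0.0ms @ 0 + 529.412ms (3/2)
2. 529.412ms @ 3/2 + 529.412ms (3/2)

note 2 onset = 3/2b = 529.412ms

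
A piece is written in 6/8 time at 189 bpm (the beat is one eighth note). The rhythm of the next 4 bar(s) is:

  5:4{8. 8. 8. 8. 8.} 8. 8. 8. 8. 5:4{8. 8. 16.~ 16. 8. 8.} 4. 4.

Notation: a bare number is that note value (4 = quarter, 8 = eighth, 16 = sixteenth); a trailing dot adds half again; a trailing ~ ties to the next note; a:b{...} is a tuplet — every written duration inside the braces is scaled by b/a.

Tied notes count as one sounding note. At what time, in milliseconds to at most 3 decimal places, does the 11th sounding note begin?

note 11 onset = 66/5b = 4190.476ms

1. 0.0ms @ 0 + 380.952ms (6/5)
2. 380.952ms @ 6/5 + 380.952ms (6/5)
3. 761.905ms @ 12/5 + 380.952ms (6/5)
4. 1142.857ms @ 18/5 + 380.952ms (6/5)
5. 1523.81ms @ 24/5 + 380.952ms (6/5)
6. 1904.762ms @ 6 + 476.19ms (3/2)
7. 2380.952ms @ 15/2 + 476.19ms (3/2)
8. 2857.143ms @ 9 + 476.19ms (3/2)
9. 3333.333ms @ 21/2 + 476.19ms (3/2)
10. 3809.524ms @ 12 + 380.952ms (6/5)
11. 4190.476ms @ 66/5 + 380.952ms (6/5)
12. 4571.429ms @ 72/5 + 380.952ms (6/5)
13. 4952.381ms @ 78/5 + 380.952ms (6/5)
14. 5333.333ms @ 84/5 + 380.952ms (6/5)
15. 5714.286ms @ 18 + 952.381ms (3)
16. 6666.667ms @ 21 + 952.381ms (3)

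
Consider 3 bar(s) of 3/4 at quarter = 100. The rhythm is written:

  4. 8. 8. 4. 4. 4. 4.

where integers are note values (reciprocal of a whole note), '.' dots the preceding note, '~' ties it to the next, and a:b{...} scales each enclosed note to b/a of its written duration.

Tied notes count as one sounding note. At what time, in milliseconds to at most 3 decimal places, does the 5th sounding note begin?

1. 0.0ms @ 0 + 900.0ms (3/2)
2. 900.0ms @ 3/2 + 450.0ms (3/4)
3. 1350.0ms @ 9/4 + 450.0ms (3/4)
4. 1800.0ms @ 3 + 900.0ms (3/2)
5. 2700.0ms @ 9/2 + 900.0ms (3/2)
6. 3600.0ms @ 6 + 900.0ms (3/2)
7. 4500.0ms @ 15/2 + 900.0ms (3/2)

note 5 onset = 9/2b = 2700.0ms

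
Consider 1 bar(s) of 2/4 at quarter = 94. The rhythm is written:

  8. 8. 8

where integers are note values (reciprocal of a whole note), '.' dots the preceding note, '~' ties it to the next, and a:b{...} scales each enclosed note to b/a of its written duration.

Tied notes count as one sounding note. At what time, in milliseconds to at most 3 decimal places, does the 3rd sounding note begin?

1. 0.0ms @ 0 + 478.723ms (3/4)
2. 478.723ms @ 3/4 + 478.723ms (3/4)
3. 957.447ms @ 3/2 + 319.149ms (1/2)

note 3 onset = 3/2b = 957.447ms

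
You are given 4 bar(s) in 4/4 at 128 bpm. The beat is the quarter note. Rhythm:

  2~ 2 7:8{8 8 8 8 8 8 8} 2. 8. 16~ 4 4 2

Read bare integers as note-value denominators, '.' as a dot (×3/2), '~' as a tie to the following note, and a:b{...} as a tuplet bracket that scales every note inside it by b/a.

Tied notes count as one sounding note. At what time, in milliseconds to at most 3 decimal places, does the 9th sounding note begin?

note 9 onset = 8b = 3750.0ms

1. 0.0ms @ 0 + 1875.0ms (4)
2. 1875.0ms @ 4 + 267.857ms (4/7)
3. 2142.857ms @ 32/7 + 267.857ms (4/7)
4. 2410.714ms @ 36/7 + 267.857ms (4/7)
5. 2678.571ms @ 40/7 + 267.857ms (4/7)
6. 2946.429ms @ 44/7 + 267.857ms (4/7)
7. 3214.286ms @ 48/7 + 267.857ms (4/7)
8. 3482.143ms @ 52/7 + 267.857ms (4/7)
9. 3750.0ms @ 8 + 1406.25ms (3)
10. 5156.25ms @ 11 + 351.562ms (3/4)
11. 5507.812ms @ 47/4 + 585.938ms (5/4)
12. 6093.75ms @ 13 + 468.75ms (1)
13. 6562.5ms @ 14 + 937.5ms (2)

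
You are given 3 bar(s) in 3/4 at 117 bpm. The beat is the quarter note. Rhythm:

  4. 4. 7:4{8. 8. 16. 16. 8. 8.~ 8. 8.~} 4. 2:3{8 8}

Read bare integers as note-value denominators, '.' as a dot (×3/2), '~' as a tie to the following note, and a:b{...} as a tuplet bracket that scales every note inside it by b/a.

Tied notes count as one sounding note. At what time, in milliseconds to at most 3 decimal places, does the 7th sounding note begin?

note 7 onset = 30/7b = 2197.802ms

1. 0.0ms @ 0 + 769.231ms (3/2)
2. 769.231ms @ 3/2 + 769.231ms (3/2)
3. 1538.462ms @ 3 + 219.78ms (3/7)
4. 1758.242ms @ 24/7 + 219.78ms (3/7)
5. 1978.022ms @ 27/7 + 109.89ms (3/14)
6. 2087.912ms @ 57/14 + 109.89ms (3/14)
7. 2197.802ms @ 30/7 + 219.78ms (3/7)
8. 2417.582ms @ 33/7 + 439.56ms (6/7)
9. 2857.143ms @ 39/7 + 989.011ms (27/14)
10. 3846.154ms @ 15/2 + 384.615ms (3/4)
11. 4230.769ms @ 33/4 + 384.615ms (3/4)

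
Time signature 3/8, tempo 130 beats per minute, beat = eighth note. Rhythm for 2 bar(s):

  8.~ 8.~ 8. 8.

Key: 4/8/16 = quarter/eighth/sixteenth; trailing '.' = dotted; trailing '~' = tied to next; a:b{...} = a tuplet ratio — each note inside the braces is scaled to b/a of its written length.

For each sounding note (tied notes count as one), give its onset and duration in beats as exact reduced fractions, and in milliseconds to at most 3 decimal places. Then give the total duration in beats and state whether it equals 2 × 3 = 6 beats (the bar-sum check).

1) 0.0ms=0b +2076.923ms=9/2b
2) 2076.923ms=9/2b +692.308ms=3/2b
Σ=6b of 6 (130bpm 3/8) — PASS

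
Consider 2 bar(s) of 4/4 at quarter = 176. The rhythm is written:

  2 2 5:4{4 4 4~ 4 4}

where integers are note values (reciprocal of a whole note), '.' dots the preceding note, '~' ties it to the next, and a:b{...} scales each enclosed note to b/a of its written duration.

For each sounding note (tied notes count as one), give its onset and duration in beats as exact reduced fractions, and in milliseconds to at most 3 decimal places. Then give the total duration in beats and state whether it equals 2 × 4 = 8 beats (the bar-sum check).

1) 0.0ms=0b +681.818ms=2b
2) 681.818ms=2b +681.818ms=2b
3) 1363.636ms=4b +272.727ms=4/5b
4) 1636.364ms=24/5b +272.727ms=4/5b
5) 1909.091ms=28/5b +545.455ms=8/5b
6) 2454.545ms=36/5b +272.727ms=4/5b
Σ=8b of 8 (176bpm 4/4) — PASS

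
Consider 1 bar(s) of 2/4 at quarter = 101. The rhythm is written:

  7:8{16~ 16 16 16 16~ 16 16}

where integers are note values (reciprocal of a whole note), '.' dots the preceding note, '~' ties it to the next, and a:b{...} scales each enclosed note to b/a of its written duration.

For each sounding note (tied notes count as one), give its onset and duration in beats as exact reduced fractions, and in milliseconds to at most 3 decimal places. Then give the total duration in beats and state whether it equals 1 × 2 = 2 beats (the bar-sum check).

1) 0.0ms=0b +339.463ms=4/7b
2) 339.463ms=4/7b +169.731ms=2/7b
3) 509.194ms=6/7b +169.731ms=2/7b
4) 678.925ms=8/7b +339.463ms=4/7b
5) 1018.388ms=12/7b +169.731ms=2/7b
Σ=2b of 2 (101bpm 2/4) — PASS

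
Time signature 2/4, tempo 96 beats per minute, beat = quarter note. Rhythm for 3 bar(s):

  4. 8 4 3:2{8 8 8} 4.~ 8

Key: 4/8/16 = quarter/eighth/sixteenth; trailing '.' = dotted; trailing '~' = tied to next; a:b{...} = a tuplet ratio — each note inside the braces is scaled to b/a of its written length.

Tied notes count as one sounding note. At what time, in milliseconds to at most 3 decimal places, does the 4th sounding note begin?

1. 0.0ms @ 0 + 937.5ms (3/2)
2. 937.5ms @ 3/2 + 312.5ms (1/2)
3. 1250.0ms @ 2 + 625.0ms (1)
4. 1875.0ms @ 3 + 208.333ms (1/3)
5. 2083.333ms @ 10/3 + 208.333ms (1/3)
6. 2291.667ms @ 11/3 + 208.333ms (1/3)
7. 2500.0ms @ 4 + 1250.0ms (2)

note 4 onset = 3b = 1875.0ms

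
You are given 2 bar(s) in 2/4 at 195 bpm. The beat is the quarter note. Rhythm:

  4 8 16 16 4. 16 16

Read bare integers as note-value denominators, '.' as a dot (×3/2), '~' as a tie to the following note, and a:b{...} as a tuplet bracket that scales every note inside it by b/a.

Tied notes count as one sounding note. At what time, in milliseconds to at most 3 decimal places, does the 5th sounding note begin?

1. 0.0ms @ 0 + 307.692ms (1)
2. 307.692ms @ 1 + 153.846ms (1/2)
3. 461.538ms @ 3/2 + 76.923ms (1/4)
4. 538.462ms @ 7/4 + 76.923ms (1/4)
5. 615.385ms @ 2 + 461.538ms (3/2)
6. 1076.923ms @ 7/2 + 76.923ms (1/4)
7. 1153.846ms @ 15/4 + 76.923ms (1/4)

note 5 onset = 2b = 615.385ms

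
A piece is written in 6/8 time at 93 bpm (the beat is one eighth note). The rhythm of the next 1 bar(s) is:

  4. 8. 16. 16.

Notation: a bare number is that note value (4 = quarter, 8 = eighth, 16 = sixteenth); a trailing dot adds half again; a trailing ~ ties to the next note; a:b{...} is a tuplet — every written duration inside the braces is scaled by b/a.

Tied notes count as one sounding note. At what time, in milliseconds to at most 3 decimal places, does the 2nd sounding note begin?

1. 0.0ms @ 0 + 1935.484ms (3)
2. 1935.484ms @ 3 + 967.742ms (3/2)
3. 2903.226ms @ 9/2 + 483.871ms (3/4)
4. 3387.097ms @ 21/4 + 483.871ms (3/4)

note 2 onset = 3b = 1935.484ms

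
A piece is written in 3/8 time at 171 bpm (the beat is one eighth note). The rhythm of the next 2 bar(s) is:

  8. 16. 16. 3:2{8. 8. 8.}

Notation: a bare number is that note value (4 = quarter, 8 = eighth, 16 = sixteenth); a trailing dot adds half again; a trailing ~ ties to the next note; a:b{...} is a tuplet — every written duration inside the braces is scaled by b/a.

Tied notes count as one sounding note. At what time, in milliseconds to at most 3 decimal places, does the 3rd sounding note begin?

1. 0.0ms @ 0 + 526.316ms (3/2)
2. 526.316ms @ 3/2 + 263.158ms (3/4)
3. 789.474ms @ 9/4 + 263.158ms (3/4)
4. 1052.632ms @ 3 + 350.877ms (1)
5. 1403.509ms @ 4 + 350.877ms (1)
6. 1754.386ms @ 5 + 350.877ms (1)

note 3 onset = 9/4b = 789.474ms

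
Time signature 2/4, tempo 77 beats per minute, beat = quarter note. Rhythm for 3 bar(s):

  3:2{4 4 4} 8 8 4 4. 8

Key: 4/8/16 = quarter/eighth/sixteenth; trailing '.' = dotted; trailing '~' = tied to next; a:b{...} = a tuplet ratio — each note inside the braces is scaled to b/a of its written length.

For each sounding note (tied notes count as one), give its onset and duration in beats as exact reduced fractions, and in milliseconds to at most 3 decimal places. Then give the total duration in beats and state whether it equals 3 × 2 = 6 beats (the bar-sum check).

1) 0.0ms=0b +519.481ms=2/3b
2) 519.481ms=2/3b +519.481ms=2/3b
3) 1038.961ms=4/3b +519.481ms=2/3b
4) 1558.442ms=2b +389.61ms=1/2b
5) 1948.052ms=5/2b +389.61ms=1/2b
6) 2337.662ms=3b +779.221ms=1b
7) 3116.883ms=4b +1168.831ms=3/2b
8) 4285.714ms=11/2b +389.61ms=1/2b
Σ=6b of 6 (77bpm 2/4) — PASS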